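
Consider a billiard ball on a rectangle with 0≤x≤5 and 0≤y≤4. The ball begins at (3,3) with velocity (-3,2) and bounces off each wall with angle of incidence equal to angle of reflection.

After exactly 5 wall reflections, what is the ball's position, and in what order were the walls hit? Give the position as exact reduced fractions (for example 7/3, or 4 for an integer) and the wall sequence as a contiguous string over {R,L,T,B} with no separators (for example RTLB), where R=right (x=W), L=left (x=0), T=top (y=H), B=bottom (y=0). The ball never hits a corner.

1. t=1/2 → T at (3/2,4); v=(-3,-2)
2. t=1/2 → L at (0,3); v=(3,-2)
3. t=3/2 → B at (9/2,0); v=(3,2)
4. t=1/6 → R at (5,1/3); v=(-3,2)
5. t=5/3 → L at (0,11/3); v=(3,2)

Final position: (0,11/3)
Wall sequence: TLBRL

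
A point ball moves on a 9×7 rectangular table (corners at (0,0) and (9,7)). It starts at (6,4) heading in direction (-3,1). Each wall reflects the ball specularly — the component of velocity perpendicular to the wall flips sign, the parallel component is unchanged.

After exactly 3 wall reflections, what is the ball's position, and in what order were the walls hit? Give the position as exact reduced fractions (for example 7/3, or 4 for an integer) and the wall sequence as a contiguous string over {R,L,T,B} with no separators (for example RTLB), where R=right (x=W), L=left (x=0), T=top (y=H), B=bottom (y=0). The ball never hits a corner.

Final position: (9,5)
Wall sequence: LTR

1. t=2 → L at (0,6); v=(3,1)
2. t=1 → T at (3,7); v=(3,-1)
3. t=2 → R at (9,5); v=(-3,-1)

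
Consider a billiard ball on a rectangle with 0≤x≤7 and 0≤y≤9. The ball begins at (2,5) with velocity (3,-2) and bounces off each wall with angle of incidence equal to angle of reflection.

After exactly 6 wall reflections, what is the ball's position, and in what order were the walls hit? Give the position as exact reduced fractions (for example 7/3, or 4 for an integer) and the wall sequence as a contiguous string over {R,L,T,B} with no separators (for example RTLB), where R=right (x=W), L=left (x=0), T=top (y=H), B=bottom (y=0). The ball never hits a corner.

Final position: (0,17/3)
Wall sequence: RBLRTL

1. t=5/3 → R at (7,5/3); v=(-3,-2)
2. t=5/6 → B at (9/2,0); v=(-3,2)
3. t=3/2 → L at (0,3); v=(3,2)
4. t=7/3 → R at (7,23/3); v=(-3,2)
5. t=2/3 → T at (5,9); v=(-3,-2)
6. t=5/3 → L at (0,17/3); v=(3,-2)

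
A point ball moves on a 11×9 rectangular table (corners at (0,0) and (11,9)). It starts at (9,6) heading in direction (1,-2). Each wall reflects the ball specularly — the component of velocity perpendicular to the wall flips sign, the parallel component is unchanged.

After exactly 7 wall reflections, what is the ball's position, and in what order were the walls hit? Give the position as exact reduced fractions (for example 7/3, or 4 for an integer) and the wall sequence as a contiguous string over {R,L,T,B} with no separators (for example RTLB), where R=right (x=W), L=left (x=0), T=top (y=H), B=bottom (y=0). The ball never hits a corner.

Final position: (8,0)
Wall sequence: RBTBLTB

1. t=2 → R at (11,2); v=(-1,-2)
2. t=1 → B at (10,0); v=(-1,2)
3. t=9/2 → T at (11/2,9); v=(-1,-2)
4. t=9/2 → B at (1,0); v=(-1,2)
5. t=1 → L at (0,2); v=(1,2)
6. t=7/2 → T at (7/2,9); v=(1,-2)
7. t=9/2 → B at (8,0); v=(1,2)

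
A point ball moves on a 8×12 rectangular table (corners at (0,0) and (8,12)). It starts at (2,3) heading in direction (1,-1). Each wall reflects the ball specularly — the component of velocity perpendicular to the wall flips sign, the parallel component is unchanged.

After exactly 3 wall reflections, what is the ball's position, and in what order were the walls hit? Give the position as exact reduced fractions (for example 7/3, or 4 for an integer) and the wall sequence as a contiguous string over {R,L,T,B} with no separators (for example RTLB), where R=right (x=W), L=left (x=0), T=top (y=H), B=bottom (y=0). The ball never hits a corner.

1. t=3 → B at (5,0); v=(1,1)
2. t=3 → R at (8,3); v=(-1,1)
3. t=8 → L at (0,11); v=(1,1)

Final position: (0,11)
Wall sequence: BRL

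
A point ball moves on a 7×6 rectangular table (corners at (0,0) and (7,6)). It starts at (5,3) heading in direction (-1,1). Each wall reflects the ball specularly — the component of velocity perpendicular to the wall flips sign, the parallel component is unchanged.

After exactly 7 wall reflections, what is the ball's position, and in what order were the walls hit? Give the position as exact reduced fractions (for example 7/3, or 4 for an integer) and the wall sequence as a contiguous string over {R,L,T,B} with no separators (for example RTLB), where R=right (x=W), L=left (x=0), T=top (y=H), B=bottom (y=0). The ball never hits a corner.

1. t=3 → T at (2,6); v=(-1,-1)
2. t=2 → L at (0,4); v=(1,-1)
3. t=4 → B at (4,0); v=(1,1)
4. t=3 → R at (7,3); v=(-1,1)
5. t=3 → T at (4,6); v=(-1,-1)
6. t=4 → L at (0,2); v=(1,-1)
7. t=2 → B at (2,0); v=(1,1)

Final position: (2,0)
Wall sequence: TLBRTLB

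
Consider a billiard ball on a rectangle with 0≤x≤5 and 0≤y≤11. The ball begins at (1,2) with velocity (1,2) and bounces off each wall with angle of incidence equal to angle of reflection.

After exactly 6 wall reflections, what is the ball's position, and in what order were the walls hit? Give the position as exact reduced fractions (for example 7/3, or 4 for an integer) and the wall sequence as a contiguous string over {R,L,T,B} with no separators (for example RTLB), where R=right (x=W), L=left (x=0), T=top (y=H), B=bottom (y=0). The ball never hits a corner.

1. t=4 → R at (5,10); v=(-1,2)
2. t=1/2 → T at (9/2,11); v=(-1,-2)
3. t=9/2 → L at (0,2); v=(1,-2)
4. t=1 → B at (1,0); v=(1,2)
5. t=4 → R at (5,8); v=(-1,2)
6. t=3/2 → T at (7/2,11); v=(-1,-2)

Final position: (7/2,11)
Wall sequence: RTLBRT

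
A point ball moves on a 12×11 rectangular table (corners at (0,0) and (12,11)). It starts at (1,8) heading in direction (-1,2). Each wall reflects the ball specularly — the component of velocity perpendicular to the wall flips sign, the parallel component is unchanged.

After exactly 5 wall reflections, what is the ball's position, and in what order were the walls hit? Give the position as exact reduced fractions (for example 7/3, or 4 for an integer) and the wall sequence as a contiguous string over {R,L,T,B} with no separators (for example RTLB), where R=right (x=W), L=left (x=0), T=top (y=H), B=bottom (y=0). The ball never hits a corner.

Final position: (12,10)
Wall sequence: LTBTR

1. t=1 → L at (0,10); v=(1,2)
2. t=1/2 → T at (1/2,11); v=(1,-2)
3. t=11/2 → B at (6,0); v=(1,2)
4. t=11/2 → T at (23/2,11); v=(1,-2)
5. t=1/2 → R at (12,10); v=(-1,-2)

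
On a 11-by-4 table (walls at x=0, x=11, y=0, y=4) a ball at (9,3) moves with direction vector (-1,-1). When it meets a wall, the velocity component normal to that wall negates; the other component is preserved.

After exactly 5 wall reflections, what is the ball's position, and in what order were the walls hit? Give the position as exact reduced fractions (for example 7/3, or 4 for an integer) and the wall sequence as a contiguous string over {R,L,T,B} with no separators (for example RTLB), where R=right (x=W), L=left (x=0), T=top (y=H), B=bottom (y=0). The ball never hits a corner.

1. t=3 → B at (6,0); v=(-1,1)
2. t=4 → T at (2,4); v=(-1,-1)
3. t=2 → L at (0,2); v=(1,-1)
4. t=2 → B at (2,0); v=(1,1)
5. t=4 → T at (6,4); v=(1,-1)

Final position: (6,4)
Wall sequence: BTLBT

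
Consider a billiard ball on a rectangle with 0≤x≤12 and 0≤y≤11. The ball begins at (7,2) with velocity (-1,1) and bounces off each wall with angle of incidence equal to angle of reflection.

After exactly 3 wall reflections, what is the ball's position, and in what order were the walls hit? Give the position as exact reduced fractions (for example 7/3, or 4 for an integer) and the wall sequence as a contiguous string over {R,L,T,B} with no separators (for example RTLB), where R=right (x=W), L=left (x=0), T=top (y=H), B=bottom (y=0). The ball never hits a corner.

1. t=7 → L at (0,9); v=(1,1)
2. t=2 → T at (2,11); v=(1,-1)
3. t=10 → R at (12,1); v=(-1,-1)

Final position: (12,1)
Wall sequence: LTR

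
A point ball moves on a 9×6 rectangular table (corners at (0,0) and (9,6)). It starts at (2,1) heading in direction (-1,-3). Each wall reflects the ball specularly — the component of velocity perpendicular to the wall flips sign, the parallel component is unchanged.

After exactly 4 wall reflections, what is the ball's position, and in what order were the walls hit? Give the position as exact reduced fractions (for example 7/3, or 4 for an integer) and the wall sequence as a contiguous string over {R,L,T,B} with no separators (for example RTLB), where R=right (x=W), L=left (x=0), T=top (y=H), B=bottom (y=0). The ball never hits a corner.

Final position: (7/3,0)
Wall sequence: BLTB

1. t=1/3 → B at (5/3,0); v=(-1,3)
2. t=5/3 → L at (0,5); v=(1,3)
3. t=1/3 → T at (1/3,6); v=(1,-3)
4. t=2 → B at (7/3,0); v=(1,3)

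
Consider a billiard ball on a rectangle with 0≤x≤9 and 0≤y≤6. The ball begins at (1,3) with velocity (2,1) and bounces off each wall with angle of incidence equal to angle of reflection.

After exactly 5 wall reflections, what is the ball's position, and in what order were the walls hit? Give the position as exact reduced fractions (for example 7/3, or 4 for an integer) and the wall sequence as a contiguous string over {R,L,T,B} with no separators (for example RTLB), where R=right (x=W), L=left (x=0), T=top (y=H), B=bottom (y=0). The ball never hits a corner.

Final position: (9,4)
Wall sequence: TRLBR

1. t=3 → T at (7,6); v=(2,-1)
2. t=1 → R at (9,5); v=(-2,-1)
3. t=9/2 → L at (0,1/2); v=(2,-1)
4. t=1/2 → B at (1,0); v=(2,1)
5. t=4 → R at (9,4); v=(-2,1)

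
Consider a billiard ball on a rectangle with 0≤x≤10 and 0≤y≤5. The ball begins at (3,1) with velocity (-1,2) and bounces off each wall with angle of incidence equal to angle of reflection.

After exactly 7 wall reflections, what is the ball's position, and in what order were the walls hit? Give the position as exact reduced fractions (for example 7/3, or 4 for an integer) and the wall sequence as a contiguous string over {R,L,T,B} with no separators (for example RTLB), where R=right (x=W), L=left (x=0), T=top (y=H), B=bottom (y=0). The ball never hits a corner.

1. t=2 → T at (1,5); v=(-1,-2)
2. t=1 → L at (0,3); v=(1,-2)
3. t=3/2 → B at (3/2,0); v=(1,2)
4. t=5/2 → T at (4,5); v=(1,-2)
5. t=5/2 → B at (13/2,0); v=(1,2)
6. t=5/2 → T at (9,5); v=(1,-2)
7. t=1 → R at (10,3); v=(-1,-2)

Final position: (10,3)
Wall sequence: TLBTBTR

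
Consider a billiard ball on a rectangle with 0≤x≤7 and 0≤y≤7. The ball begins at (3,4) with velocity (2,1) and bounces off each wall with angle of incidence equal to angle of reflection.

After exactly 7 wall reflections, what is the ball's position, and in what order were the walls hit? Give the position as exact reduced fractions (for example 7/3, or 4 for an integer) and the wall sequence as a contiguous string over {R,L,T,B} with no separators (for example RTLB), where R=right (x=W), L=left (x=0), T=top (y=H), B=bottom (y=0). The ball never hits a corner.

Final position: (7,6)
Wall sequence: RTLRBLR

1. t=2 → R at (7,6); v=(-2,1)
2. t=1 → T at (5,7); v=(-2,-1)
3. t=5/2 → L at (0,9/2); v=(2,-1)
4. t=7/2 → R at (7,1); v=(-2,-1)
5. t=1 → B at (5,0); v=(-2,1)
6. t=5/2 → L at (0,5/2); v=(2,1)
7. t=7/2 → R at (7,6); v=(-2,1)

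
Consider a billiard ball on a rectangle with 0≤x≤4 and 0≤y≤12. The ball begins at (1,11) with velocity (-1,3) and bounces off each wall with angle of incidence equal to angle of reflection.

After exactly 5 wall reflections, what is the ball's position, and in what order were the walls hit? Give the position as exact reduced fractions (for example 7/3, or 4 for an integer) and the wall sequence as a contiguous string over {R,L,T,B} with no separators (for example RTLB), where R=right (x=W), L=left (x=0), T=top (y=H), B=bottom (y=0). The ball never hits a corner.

1. t=1/3 → T at (2/3,12); v=(-1,-3)
2. t=2/3 → L at (0,10); v=(1,-3)
3. t=10/3 → B at (10/3,0); v=(1,3)
4. t=2/3 → R at (4,2); v=(-1,3)
5. t=10/3 → T at (2/3,12); v=(-1,-3)

Final position: (2/3,12)
Wall sequence: TLBRT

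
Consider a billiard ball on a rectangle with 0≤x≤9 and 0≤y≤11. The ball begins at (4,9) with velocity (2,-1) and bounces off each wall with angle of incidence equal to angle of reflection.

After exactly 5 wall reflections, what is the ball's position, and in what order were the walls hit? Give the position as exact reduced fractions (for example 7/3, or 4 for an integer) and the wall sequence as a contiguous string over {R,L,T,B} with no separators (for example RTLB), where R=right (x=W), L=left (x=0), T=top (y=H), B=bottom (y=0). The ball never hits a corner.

Final position: (0,7)
Wall sequence: RLBRL

1. t=5/2 → R at (9,13/2); v=(-2,-1)
2. t=9/2 → L at (0,2); v=(2,-1)
3. t=2 → B at (4,0); v=(2,1)
4. t=5/2 → R at (9,5/2); v=(-2,1)
5. t=9/2 → L at (0,7); v=(2,1)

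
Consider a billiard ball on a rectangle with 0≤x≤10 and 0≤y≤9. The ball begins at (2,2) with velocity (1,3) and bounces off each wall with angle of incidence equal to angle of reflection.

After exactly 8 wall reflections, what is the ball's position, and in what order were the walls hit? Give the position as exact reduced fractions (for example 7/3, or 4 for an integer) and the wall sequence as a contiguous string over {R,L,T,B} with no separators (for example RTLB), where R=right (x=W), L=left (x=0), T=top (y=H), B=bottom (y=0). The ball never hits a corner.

1. t=7/3 → T at (13/3,9); v=(1,-3)
2. t=3 → B at (22/3,0); v=(1,3)
3. t=8/3 → R at (10,8); v=(-1,3)
4. t=1/3 → T at (29/3,9); v=(-1,-3)
5. t=3 → B at (20/3,0); v=(-1,3)
6. t=3 → T at (11/3,9); v=(-1,-3)
7. t=3 → B at (2/3,0); v=(-1,3)
8. t=2/3 → L at (0,2); v=(1,3)

Final position: (0,2)
Wall sequence: TBRTBTBL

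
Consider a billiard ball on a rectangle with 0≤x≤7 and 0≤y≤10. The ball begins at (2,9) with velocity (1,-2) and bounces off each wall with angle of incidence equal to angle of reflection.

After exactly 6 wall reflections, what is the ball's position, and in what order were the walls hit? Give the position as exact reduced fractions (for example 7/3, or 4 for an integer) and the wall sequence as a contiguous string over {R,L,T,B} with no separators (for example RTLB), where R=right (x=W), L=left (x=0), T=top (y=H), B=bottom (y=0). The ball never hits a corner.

1. t=9/2 → B at (13/2,0); v=(1,2)
2. t=1/2 → R at (7,1); v=(-1,2)
3. t=9/2 → T at (5/2,10); v=(-1,-2)
4. t=5/2 → L at (0,5); v=(1,-2)
5. t=5/2 → B at (5/2,0); v=(1,2)
6. t=9/2 → R at (7,9); v=(-1,2)

Final position: (7,9)
Wall sequence: BRTLBR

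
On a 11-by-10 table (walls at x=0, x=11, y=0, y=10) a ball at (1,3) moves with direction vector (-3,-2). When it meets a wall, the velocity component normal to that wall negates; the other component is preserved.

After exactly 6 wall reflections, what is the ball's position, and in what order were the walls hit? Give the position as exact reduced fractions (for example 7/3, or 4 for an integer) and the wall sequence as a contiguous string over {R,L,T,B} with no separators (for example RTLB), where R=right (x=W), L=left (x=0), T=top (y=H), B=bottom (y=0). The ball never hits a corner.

Final position: (11,1/3)
Wall sequence: LBRTLR

1. t=1/3 → L at (0,7/3); v=(3,-2)
2. t=7/6 → B at (7/2,0); v=(3,2)
3. t=5/2 → R at (11,5); v=(-3,2)
4. t=5/2 → T at (7/2,10); v=(-3,-2)
5. t=7/6 → L at (0,23/3); v=(3,-2)
6. t=11/3 → R at (11,1/3); v=(-3,-2)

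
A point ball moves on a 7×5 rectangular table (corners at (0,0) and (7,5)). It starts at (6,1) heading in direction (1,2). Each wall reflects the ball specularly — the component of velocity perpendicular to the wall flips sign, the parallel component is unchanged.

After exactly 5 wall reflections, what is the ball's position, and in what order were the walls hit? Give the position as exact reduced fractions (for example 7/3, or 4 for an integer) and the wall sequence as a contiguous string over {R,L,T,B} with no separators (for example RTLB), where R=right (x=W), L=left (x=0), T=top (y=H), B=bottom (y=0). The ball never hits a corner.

1. t=1 → R at (7,3); v=(-1,2)
2. t=1 → T at (6,5); v=(-1,-2)
3. t=5/2 → B at (7/2,0); v=(-1,2)
4. t=5/2 → T at (1,5); v=(-1,-2)
5. t=1 → L at (0,3); v=(1,-2)

Final position: (0,3)
Wall sequence: RTBTL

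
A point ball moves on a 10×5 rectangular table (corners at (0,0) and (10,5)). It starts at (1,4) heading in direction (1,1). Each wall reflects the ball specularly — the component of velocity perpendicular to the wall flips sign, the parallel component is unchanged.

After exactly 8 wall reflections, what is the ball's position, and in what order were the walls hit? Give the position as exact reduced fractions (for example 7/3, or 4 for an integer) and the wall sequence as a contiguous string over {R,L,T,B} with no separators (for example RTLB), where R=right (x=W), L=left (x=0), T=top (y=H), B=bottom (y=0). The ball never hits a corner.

1. t=1 → T at (2,5); v=(1,-1)
2. t=5 → B at (7,0); v=(1,1)
3. t=3 → R at (10,3); v=(-1,1)
4. t=2 → T at (8,5); v=(-1,-1)
5. t=5 → B at (3,0); v=(-1,1)
6. t=3 → L at (0,3); v=(1,1)
7. t=2 → T at (2,5); v=(1,-1)
8. t=5 → B at (7,0); v=(1,1)

Final position: (7,0)
Wall sequence: TBRTBLTB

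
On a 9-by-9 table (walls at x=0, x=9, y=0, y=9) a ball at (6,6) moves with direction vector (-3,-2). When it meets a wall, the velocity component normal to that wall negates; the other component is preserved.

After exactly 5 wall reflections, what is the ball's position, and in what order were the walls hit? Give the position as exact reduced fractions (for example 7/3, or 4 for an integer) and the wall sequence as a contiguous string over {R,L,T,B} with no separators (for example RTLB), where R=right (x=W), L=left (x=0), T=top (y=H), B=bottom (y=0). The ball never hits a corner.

Final position: (0,8)
Wall sequence: LBRTL

1. t=2 → L at (0,2); v=(3,-2)
2. t=1 → B at (3,0); v=(3,2)
3. t=2 → R at (9,4); v=(-3,2)
4. t=5/2 → T at (3/2,9); v=(-3,-2)
5. t=1/2 → L at (0,8); v=(3,-2)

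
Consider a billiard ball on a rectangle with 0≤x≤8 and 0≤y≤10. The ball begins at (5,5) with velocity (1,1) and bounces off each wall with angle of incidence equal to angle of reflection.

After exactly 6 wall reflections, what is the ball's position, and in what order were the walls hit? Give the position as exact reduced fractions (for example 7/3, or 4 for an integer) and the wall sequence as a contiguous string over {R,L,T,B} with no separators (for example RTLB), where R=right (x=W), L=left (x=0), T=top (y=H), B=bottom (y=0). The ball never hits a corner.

1. t=3 → R at (8,8); v=(-1,1)
2. t=2 → T at (6,10); v=(-1,-1)
3. t=6 → L at (0,4); v=(1,-1)
4. t=4 → B at (4,0); v=(1,1)
5. t=4 → R at (8,4); v=(-1,1)
6. t=6 → T at (2,10); v=(-1,-1)

Final position: (2,10)
Wall sequence: RTLBRT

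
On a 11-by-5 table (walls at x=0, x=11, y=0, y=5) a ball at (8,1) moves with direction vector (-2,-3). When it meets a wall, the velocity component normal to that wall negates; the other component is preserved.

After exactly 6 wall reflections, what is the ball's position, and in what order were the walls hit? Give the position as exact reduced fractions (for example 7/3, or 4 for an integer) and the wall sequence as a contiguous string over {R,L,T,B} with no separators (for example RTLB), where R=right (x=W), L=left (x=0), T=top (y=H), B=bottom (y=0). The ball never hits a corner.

1. t=1/3 → B at (22/3,0); v=(-2,3)
2. t=5/3 → T at (4,5); v=(-2,-3)
3. t=5/3 → B at (2/3,0); v=(-2,3)
4. t=1/3 → L at (0,1); v=(2,3)
5. t=4/3 → T at (8/3,5); v=(2,-3)
6. t=5/3 → B at (6,0); v=(2,3)

Final position: (6,0)
Wall sequence: BTBLTB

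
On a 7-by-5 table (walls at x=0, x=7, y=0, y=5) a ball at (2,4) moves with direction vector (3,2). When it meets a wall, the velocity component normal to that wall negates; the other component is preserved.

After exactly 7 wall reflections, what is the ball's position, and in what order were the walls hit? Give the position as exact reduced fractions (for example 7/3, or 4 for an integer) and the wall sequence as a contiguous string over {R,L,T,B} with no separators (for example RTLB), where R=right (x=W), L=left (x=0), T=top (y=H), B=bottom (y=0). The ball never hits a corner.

1. t=1/2 → T at (7/2,5); v=(3,-2)
2. t=7/6 → R at (7,8/3); v=(-3,-2)
3. t=4/3 → B at (3,0); v=(-3,2)
4. t=1 → L at (0,2); v=(3,2)
5. t=3/2 → T at (9/2,5); v=(3,-2)
6. t=5/6 → R at (7,10/3); v=(-3,-2)
7. t=5/3 → B at (2,0); v=(-3,2)

Final position: (2,0)
Wall sequence: TRBLTRB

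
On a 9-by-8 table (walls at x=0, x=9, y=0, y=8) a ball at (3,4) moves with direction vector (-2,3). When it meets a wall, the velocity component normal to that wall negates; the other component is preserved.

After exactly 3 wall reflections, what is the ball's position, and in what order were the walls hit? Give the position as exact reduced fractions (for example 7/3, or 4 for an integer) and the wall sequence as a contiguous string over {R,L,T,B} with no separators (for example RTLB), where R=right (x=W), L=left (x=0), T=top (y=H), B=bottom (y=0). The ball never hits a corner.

Final position: (5,0)
Wall sequence: TLB

1. t=4/3 → T at (1/3,8); v=(-2,-3)
2. t=1/6 → L at (0,15/2); v=(2,-3)
3. t=5/2 → B at (5,0); v=(2,3)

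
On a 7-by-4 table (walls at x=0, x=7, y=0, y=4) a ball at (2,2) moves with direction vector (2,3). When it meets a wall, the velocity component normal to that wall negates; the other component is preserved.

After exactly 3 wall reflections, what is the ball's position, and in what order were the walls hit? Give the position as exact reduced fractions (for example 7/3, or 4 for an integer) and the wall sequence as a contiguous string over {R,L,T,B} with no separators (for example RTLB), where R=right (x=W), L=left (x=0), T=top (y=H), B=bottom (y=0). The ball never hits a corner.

Final position: (7,3/2)
Wall sequence: TBR

1. t=2/3 → T at (10/3,4); v=(2,-3)
2. t=4/3 → B at (6,0); v=(2,3)
3. t=1/2 → R at (7,3/2); v=(-2,3)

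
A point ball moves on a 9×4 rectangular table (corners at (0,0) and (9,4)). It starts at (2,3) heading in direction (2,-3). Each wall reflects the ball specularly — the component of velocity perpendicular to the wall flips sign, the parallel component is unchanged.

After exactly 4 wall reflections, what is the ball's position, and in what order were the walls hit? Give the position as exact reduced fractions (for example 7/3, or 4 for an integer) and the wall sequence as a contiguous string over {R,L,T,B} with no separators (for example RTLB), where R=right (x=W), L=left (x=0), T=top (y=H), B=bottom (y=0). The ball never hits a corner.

1. t=1 → B at (4,0); v=(2,3)
2. t=4/3 → T at (20/3,4); v=(2,-3)
3. t=7/6 → R at (9,1/2); v=(-2,-3)
4. t=1/6 → B at (26/3,0); v=(-2,3)

Final position: (26/3,0)
Wall sequence: BTRB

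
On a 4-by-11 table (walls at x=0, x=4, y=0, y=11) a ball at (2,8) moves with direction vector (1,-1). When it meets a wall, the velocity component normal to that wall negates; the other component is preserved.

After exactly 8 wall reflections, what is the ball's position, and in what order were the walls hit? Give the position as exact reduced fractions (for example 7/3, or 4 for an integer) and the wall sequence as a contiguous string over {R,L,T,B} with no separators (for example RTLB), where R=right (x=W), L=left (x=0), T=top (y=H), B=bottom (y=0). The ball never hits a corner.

1. t=2 → R at (4,6); v=(-1,-1)
2. t=4 → L at (0,2); v=(1,-1)
3. t=2 → B at (2,0); v=(1,1)
4. t=2 → R at (4,2); v=(-1,1)
5. t=4 → L at (0,6); v=(1,1)
6. t=4 → R at (4,10); v=(-1,1)
7. t=1 → T at (3,11); v=(-1,-1)
8. t=3 → L at (0,8); v=(1,-1)

Final position: (0,8)
Wall sequence: RLBRLRTL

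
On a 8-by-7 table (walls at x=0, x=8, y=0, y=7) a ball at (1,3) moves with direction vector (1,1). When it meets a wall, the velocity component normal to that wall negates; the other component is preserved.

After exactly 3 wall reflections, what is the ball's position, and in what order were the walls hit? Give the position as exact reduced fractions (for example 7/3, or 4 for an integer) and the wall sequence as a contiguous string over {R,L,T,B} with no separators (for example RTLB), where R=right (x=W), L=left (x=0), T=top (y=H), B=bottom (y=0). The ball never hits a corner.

1. t=4 → T at (5,7); v=(1,-1)
2. t=3 → R at (8,4); v=(-1,-1)
3. t=4 → B at (4,0); v=(-1,1)

Final position: (4,0)
Wall sequence: TRB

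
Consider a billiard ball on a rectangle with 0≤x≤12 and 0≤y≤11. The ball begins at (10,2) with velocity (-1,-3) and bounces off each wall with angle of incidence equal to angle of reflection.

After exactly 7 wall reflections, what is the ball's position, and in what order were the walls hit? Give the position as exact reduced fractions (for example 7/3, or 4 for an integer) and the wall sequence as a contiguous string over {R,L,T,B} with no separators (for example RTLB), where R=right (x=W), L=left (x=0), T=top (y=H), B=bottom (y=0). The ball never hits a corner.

1. t=2/3 → B at (28/3,0); v=(-1,3)
2. t=11/3 → T at (17/3,11); v=(-1,-3)
3. t=11/3 → B at (2,0); v=(-1,3)
4. t=2 → L at (0,6); v=(1,3)
5. t=5/3 → T at (5/3,11); v=(1,-3)
6. t=11/3 → B at (16/3,0); v=(1,3)
7. t=11/3 → T at (9,11); v=(1,-3)

Final position: (9,11)
Wall sequence: BTBLTBT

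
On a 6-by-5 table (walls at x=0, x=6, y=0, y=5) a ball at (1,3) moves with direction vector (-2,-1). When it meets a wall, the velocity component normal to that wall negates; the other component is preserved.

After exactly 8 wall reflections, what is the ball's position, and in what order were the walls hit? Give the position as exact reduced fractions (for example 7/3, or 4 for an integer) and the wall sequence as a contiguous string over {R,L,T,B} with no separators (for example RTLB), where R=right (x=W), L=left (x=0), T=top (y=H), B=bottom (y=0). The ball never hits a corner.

Final position: (1,0)
Wall sequence: LBRLTRLB

1. t=1/2 → L at (0,5/2); v=(2,-1)
2. t=5/2 → B at (5,0); v=(2,1)
3. t=1/2 → R at (6,1/2); v=(-2,1)
4. t=3 → L at (0,7/2); v=(2,1)
5. t=3/2 → T at (3,5); v=(2,-1)
6. t=3/2 → R at (6,7/2); v=(-2,-1)
7. t=3 → L at (0,1/2); v=(2,-1)
8. t=1/2 → B at (1,0); v=(2,1)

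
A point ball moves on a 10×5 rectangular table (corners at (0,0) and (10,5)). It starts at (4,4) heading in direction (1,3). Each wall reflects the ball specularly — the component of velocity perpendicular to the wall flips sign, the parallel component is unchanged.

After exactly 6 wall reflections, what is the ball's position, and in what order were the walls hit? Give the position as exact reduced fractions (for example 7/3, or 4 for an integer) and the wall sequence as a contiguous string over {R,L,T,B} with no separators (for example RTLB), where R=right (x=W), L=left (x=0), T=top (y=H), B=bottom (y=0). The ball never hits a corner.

1. t=1/3 → T at (13/3,5); v=(1,-3)
2. t=5/3 → B at (6,0); v=(1,3)
3. t=5/3 → T at (23/3,5); v=(1,-3)
4. t=5/3 → B at (28/3,0); v=(1,3)
5. t=2/3 → R at (10,2); v=(-1,3)
6. t=1 → T at (9,5); v=(-1,-3)

Final position: (9,5)
Wall sequence: TBTBRT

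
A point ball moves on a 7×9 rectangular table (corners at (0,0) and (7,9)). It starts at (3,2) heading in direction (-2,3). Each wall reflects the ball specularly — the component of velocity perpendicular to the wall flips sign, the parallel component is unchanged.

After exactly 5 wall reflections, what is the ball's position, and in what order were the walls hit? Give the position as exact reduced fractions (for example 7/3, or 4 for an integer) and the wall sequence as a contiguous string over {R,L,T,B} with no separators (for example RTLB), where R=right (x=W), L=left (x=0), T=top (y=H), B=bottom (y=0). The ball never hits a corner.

Final position: (1/3,9)
Wall sequence: LTRBT

1. t=3/2 → L at (0,13/2); v=(2,3)
2. t=5/6 → T at (5/3,9); v=(2,-3)
3. t=8/3 → R at (7,1); v=(-2,-3)
4. t=1/3 → B at (19/3,0); v=(-2,3)
5. t=3 → T at (1/3,9); v=(-2,-3)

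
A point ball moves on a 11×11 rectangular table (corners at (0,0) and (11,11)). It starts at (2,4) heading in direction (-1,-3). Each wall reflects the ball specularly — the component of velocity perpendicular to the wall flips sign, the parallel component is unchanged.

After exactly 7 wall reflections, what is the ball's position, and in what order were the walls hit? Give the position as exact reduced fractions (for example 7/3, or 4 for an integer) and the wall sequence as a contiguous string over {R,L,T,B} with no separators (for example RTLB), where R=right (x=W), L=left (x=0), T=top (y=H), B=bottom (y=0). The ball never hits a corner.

1. t=4/3 → B at (2/3,0); v=(-1,3)
2. t=2/3 → L at (0,2); v=(1,3)
3. t=3 → T at (3,11); v=(1,-3)
4. t=11/3 → B at (20/3,0); v=(1,3)
5. t=11/3 → T at (31/3,11); v=(1,-3)
6. t=2/3 → R at (11,9); v=(-1,-3)
7. t=3 → B at (8,0); v=(-1,3)

Final position: (8,0)
Wall sequence: BLTBTRB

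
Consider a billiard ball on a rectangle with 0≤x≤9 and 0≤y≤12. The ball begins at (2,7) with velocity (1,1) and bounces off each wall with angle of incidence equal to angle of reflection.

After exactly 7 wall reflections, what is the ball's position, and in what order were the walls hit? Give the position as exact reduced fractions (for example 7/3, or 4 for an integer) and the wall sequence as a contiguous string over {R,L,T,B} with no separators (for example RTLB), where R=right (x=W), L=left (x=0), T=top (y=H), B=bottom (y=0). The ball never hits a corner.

Final position: (0,7)
Wall sequence: TRLBRTL

1. t=5 → T at (7,12); v=(1,-1)
2. t=2 → R at (9,10); v=(-1,-1)
3. t=9 → L at (0,1); v=(1,-1)
4. t=1 → B at (1,0); v=(1,1)
5. t=8 → R at (9,8); v=(-1,1)
6. t=4 → T at (5,12); v=(-1,-1)
7. t=5 → L at (0,7); v=(1,-1)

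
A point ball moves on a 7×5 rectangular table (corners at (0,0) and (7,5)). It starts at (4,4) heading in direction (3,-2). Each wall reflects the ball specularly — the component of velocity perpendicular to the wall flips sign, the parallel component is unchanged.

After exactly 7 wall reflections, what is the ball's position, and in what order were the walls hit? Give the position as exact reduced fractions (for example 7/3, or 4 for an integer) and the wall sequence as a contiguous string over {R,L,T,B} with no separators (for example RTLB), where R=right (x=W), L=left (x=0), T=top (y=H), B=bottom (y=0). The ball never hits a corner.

Final position: (0,2)
Wall sequence: RBLTRBL

1. t=1 → R at (7,2); v=(-3,-2)
2. t=1 → B at (4,0); v=(-3,2)
3. t=4/3 → L at (0,8/3); v=(3,2)
4. t=7/6 → T at (7/2,5); v=(3,-2)
5. t=7/6 → R at (7,8/3); v=(-3,-2)
6. t=4/3 → B at (3,0); v=(-3,2)
7. t=1 → L at (0,2); v=(3,2)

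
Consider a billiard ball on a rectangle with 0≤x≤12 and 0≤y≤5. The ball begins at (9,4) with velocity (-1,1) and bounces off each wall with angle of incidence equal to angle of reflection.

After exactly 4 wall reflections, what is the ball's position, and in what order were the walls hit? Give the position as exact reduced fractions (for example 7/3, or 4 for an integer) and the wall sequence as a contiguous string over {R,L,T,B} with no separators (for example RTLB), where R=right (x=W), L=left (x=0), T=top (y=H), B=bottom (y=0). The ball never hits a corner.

Final position: (2,5)
Wall sequence: TBLT

1. t=1 → T at (8,5); v=(-1,-1)
2. t=5 → B at (3,0); v=(-1,1)
3. t=3 → L at (0,3); v=(1,1)
4. t=2 → T at (2,5); v=(1,-1)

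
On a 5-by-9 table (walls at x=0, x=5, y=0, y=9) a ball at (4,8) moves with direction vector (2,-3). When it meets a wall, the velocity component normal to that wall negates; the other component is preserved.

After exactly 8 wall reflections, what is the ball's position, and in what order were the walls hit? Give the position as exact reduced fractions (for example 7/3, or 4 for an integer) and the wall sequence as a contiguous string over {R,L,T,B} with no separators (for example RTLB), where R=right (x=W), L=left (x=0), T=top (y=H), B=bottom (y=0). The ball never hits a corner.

1. t=1/2 → R at (5,13/2); v=(-2,-3)
2. t=13/6 → B at (2/3,0); v=(-2,3)
3. t=1/3 → L at (0,1); v=(2,3)
4. t=5/2 → R at (5,17/2); v=(-2,3)
5. t=1/6 → T at (14/3,9); v=(-2,-3)
6. t=7/3 → L at (0,2); v=(2,-3)
7. t=2/3 → B at (4/3,0); v=(2,3)
8. t=11/6 → R at (5,11/2); v=(-2,3)

Final position: (5,11/2)
Wall sequence: RBLRTLBR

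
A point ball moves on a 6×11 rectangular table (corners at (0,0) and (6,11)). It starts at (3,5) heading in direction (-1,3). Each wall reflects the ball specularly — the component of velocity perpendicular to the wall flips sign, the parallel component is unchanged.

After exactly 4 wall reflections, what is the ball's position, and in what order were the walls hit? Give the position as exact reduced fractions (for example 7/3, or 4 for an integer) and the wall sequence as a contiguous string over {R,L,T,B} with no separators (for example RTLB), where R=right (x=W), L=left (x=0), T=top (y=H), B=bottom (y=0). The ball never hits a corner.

Final position: (6,10)
Wall sequence: TLBR

1. t=2 → T at (1,11); v=(-1,-3)
2. t=1 → L at (0,8); v=(1,-3)
3. t=8/3 → B at (8/3,0); v=(1,3)
4. t=10/3 → R at (6,10); v=(-1,3)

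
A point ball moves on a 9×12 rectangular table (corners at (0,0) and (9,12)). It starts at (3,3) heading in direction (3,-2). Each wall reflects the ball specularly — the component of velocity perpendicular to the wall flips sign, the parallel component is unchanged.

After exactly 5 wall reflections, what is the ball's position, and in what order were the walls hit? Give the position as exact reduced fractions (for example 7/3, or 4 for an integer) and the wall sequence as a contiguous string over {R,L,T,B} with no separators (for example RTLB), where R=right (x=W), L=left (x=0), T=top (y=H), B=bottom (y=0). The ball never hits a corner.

1. t=3/2 → B at (15/2,0); v=(3,2)
2. t=1/2 → R at (9,1); v=(-3,2)
3. t=3 → L at (0,7); v=(3,2)
4. t=5/2 → T at (15/2,12); v=(3,-2)
5. t=1/2 → R at (9,11); v=(-3,-2)

Final position: (9,11)
Wall sequence: BRLTR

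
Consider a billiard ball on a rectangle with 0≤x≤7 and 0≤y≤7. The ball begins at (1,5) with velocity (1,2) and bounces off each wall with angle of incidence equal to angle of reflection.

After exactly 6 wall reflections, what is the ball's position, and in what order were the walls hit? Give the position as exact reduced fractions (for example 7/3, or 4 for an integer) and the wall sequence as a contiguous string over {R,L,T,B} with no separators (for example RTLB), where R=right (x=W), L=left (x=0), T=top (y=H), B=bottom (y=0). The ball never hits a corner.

1. t=1 → T at (2,7); v=(1,-2)
2. t=7/2 → B at (11/2,0); v=(1,2)
3. t=3/2 → R at (7,3); v=(-1,2)
4. t=2 → T at (5,7); v=(-1,-2)
5. t=7/2 → B at (3/2,0); v=(-1,2)
6. t=3/2 → L at (0,3); v=(1,2)

Final position: (0,3)
Wall sequence: TBRTBL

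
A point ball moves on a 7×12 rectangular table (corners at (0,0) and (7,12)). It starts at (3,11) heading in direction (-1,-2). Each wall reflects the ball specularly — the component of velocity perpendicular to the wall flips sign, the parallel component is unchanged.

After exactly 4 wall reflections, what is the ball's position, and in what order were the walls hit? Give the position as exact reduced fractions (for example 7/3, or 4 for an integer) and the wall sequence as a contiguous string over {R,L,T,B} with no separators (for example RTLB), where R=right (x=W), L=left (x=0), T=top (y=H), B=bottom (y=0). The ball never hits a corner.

1. t=3 → L at (0,5); v=(1,-2)
2. t=5/2 → B at (5/2,0); v=(1,2)
3. t=9/2 → R at (7,9); v=(-1,2)
4. t=3/2 → T at (11/2,12); v=(-1,-2)

Final position: (11/2,12)
Wall sequence: LBRT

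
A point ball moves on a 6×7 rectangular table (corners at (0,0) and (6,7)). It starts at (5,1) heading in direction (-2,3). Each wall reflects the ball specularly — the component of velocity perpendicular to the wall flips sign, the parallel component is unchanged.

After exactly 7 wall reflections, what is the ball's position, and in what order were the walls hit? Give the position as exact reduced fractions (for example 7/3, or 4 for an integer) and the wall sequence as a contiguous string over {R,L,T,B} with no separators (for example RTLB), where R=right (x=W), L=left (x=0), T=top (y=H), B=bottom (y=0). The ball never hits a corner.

Final position: (1,0)
Wall sequence: TLBRTLB

1. t=2 → T at (1,7); v=(-2,-3)
2. t=1/2 → L at (0,11/2); v=(2,-3)
3. t=11/6 → B at (11/3,0); v=(2,3)
4. t=7/6 → R at (6,7/2); v=(-2,3)
5. t=7/6 → T at (11/3,7); v=(-2,-3)
6. t=11/6 → L at (0,3/2); v=(2,-3)
7. t=1/2 → B at (1,0); v=(2,3)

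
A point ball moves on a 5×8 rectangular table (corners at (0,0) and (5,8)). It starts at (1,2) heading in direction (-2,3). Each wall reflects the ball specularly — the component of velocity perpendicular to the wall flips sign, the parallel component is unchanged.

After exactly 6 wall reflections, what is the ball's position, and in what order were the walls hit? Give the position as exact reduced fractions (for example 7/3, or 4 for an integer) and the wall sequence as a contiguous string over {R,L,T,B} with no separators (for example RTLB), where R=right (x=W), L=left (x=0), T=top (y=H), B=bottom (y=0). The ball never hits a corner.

1. t=1/2 → L at (0,7/2); v=(2,3)
2. t=3/2 → T at (3,8); v=(2,-3)
3. t=1 → R at (5,5); v=(-2,-3)
4. t=5/3 → B at (5/3,0); v=(-2,3)
5. t=5/6 → L at (0,5/2); v=(2,3)
6. t=11/6 → T at (11/3,8); v=(2,-3)

Final position: (11/3,8)
Wall sequence: LTRBLT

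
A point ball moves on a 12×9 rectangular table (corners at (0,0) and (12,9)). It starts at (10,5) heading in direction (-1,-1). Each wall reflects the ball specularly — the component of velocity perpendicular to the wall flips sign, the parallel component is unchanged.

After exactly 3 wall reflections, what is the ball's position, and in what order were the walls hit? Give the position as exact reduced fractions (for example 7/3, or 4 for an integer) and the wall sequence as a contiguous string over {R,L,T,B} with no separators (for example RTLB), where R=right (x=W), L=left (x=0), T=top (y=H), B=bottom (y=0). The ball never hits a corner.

Final position: (4,9)
Wall sequence: BLT

1. t=5 → B at (5,0); v=(-1,1)
2. t=5 → L at (0,5); v=(1,1)
3. t=4 → T at (4,9); v=(1,-1)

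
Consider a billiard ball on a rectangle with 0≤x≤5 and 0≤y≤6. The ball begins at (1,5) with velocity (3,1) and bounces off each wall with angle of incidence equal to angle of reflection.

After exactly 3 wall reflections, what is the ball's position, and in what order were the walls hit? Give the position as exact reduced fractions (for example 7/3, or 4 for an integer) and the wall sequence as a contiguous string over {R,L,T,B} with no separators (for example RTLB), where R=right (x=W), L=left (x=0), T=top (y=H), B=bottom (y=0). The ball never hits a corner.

Final position: (0,4)
Wall sequence: TRL

1. t=1 → T at (4,6); v=(3,-1)
2. t=1/3 → R at (5,17/3); v=(-3,-1)
3. t=5/3 → L at (0,4); v=(3,-1)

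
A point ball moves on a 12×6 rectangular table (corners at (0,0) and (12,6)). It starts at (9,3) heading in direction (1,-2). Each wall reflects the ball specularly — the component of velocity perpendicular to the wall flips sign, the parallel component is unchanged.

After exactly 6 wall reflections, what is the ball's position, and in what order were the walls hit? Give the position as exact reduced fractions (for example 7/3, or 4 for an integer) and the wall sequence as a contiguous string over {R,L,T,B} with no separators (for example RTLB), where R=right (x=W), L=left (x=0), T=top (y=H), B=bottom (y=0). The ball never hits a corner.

1. t=3/2 → B at (21/2,0); v=(1,2)
2. t=3/2 → R at (12,3); v=(-1,2)
3. t=3/2 → T at (21/2,6); v=(-1,-2)
4. t=3 → B at (15/2,0); v=(-1,2)
5. t=3 → T at (9/2,6); v=(-1,-2)
6. t=3 → B at (3/2,0); v=(-1,2)

Final position: (3/2,0)
Wall sequence: BRTBTB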